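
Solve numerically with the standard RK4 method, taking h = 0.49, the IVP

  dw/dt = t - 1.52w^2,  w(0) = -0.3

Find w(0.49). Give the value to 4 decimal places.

RK4: k1 = f(t_n, w_n); k2 = f(t_n + h/2, w_n + (h/2)·k1); k3 = f(t_n + h/2, w_n + (h/2)·k2); k4 = f(t_n + h, w_n + h·k3); w_{n+1} = w_n + (h/6)·(k1 + 2k2 + 2k3 + k4).
t=0.000000, w=-0.300000:
  k1 = f(0.000000, -0.300000) = -0.136800
  k2 = f(0.245000, -0.333516) = 0.075926
  k3 = f(0.245000, -0.281398) = 0.124639
  k4 = f(0.490000, -0.238927) = 0.403229
  w ← -0.300000 + (0.49/6)·(k1 + 2k2 + 2k3 + k4) = -0.245483
w(0.49) ≈ -0.2455

-0.2455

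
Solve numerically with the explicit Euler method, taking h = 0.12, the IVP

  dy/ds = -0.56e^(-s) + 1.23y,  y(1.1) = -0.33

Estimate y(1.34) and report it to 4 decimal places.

-0.4801

Euler: y_{n+1} = y_n + h·f(s_n, y_n).
s=1.100000, y=-0.330000: f=-0.592308 → y ← -0.330000 + 0.12·(-0.592308) = -0.401077
s=1.220000, y=-0.401077: f=-0.658654 → y ← -0.401077 + 0.12·(-0.658654) = -0.480115
y(1.34) ≈ -0.4801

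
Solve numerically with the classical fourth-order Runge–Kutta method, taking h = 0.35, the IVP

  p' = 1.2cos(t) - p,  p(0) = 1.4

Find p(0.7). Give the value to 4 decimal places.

RK4: k1 = f(t_n, p_n); k2 = f(t_n + h/2, p_n + (h/2)·k1); k3 = f(t_n + h/2, p_n + (h/2)·k2); k4 = f(t_n + h, p_n + h·k3); p_{n+1} = p_n + (h/6)·(k1 + 2k2 + 2k3 + k4).
t=0.000000, p=1.400000:
  k1 = f(0.000000, 1.400000) = -0.200000
  k2 = f(0.175000, 1.365000) = -0.183328
  k3 = f(0.175000, 1.367918) = -0.186246
  k4 = f(0.350000, 1.334814) = -0.207567
  p ← 1.400000 + (0.35/6)·(k1 + 2k2 + 2k3 + k4) = 1.333108
t=0.350000, p=1.333108:
  k1 = f(0.350000, 1.333108) = -0.205861
  k2 = f(0.525000, 1.297083) = -0.258694
  k3 = f(0.525000, 1.287837) = -0.249448
  k4 = f(0.700000, 1.245801) = -0.327991
  p ← 1.333108 + (0.35/6)·(k1 + 2k2 + 2k3 + k4) = 1.242684
p(0.7) ≈ 1.2427

1.2427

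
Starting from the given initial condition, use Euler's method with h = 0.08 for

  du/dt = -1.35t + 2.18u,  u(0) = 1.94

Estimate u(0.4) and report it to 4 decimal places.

4.2311

Euler: u_{n+1} = u_n + h·f(t_n, u_n).
t=0.000000, u=1.940000: f=4.229200 → u ← 1.940000 + 0.08·4.229200 = 2.278336
t=0.080000, u=2.278336: f=4.858772 → u ← 2.278336 + 0.08·4.858772 = 2.667038
t=0.160000, u=2.667038: f=5.598142 → u ← 2.667038 + 0.08·5.598142 = 3.114889
t=0.240000, u=3.114889: f=6.466458 → u ← 3.114889 + 0.08·6.466458 = 3.632206
t=0.320000, u=3.632206: f=7.486209 → u ← 3.632206 + 0.08·7.486209 = 4.231103
u(0.4) ≈ 4.2311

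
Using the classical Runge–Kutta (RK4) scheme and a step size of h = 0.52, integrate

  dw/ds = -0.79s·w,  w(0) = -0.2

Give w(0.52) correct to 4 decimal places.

RK4: k1 = f(s_n, w_n); k2 = f(s_n + h/2, w_n + (h/2)·k1); k3 = f(s_n + h/2, w_n + (h/2)·k2); k4 = f(s_n + h, w_n + h·k3); w_{n+1} = w_n + (h/6)·(k1 + 2k2 + 2k3 + k4).
s=0.000000, w=-0.200000:
  k1 = f(0.000000, -0.200000) = 0.000000
  k2 = f(0.260000, -0.200000) = 0.041080
  k3 = f(0.260000, -0.189319) = 0.038886
  k4 = f(0.520000, -0.179779) = 0.073853
  w ← -0.200000 + (0.52/6)·(k1 + 2k2 + 2k3 + k4) = -0.179739
w(0.52) ≈ -0.1797

-0.1797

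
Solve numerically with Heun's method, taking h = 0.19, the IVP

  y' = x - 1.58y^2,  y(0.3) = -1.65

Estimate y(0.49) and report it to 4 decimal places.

Heun: k1 = f(x_n, y_n); k2 = f(x_n + h, y_n + h·k1); y_{n+1} = y_n + (h/2)·(k1 + k2).
x=0.300000, y=-1.650000:
  k1 = f(0.300000, -1.650000) = -4.001550
  k2 = f(0.490000, -2.410295) = -8.689041
  y ← -1.650000 + (0.19/2)·(-4.001550 + (-8.689041)) = -2.855606
y(0.49) ≈ -2.8556

-2.8556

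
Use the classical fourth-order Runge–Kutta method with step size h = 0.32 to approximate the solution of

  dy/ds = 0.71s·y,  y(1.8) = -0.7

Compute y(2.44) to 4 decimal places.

-1.8337

RK4: k1 = f(s_n, y_n); k2 = f(s_n + h/2, y_n + (h/2)·k1); k3 = f(s_n + h/2, y_n + (h/2)·k2); k4 = f(s_n + h, y_n + h·k3); y_{n+1} = y_n + (h/6)·(k1 + 2k2 + 2k3 + k4).
s=1.800000, y=-0.700000:
  k1 = f(1.800000, -0.700000) = -0.894600
  k2 = f(1.960000, -0.843136) = -1.173308
  k3 = f(1.960000, -0.887729) = -1.235364
  k4 = f(2.120000, -1.095317) = -1.648670
  y ← -0.700000 + (0.32/6)·(k1 + 2k2 + 2k3 + k4) = -1.092566
s=2.120000, y=-1.092566:
  k1 = f(2.120000, -1.092566) = -1.644531
  k2 = f(2.280000, -1.355691) = -2.194593
  k3 = f(2.280000, -1.443701) = -2.337063
  k4 = f(2.440000, -1.840426) = -3.188355
  y ← -1.092566 + (0.32/6)·(k1 + 2k2 + 2k3 + k4) = -1.833697
y(2.44) ≈ -1.8337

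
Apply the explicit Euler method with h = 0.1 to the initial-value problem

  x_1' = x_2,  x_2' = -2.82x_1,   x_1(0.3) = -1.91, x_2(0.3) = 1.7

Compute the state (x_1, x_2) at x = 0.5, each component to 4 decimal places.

Euler on (x_1,x_2): x_1_{n+1} = x_1_n + h·x_1', x_2_{n+1} = x_2_n + h·x_2'.
0.300000: (-1.910000, 1.700000); f=(1.700000, 5.386200) → (-1.740000, 2.238620)
0.400000: (-1.740000, 2.238620); f=(2.238620, 4.906800) → (-1.516138, 2.729300)
(x_1(0.5), x_2(0.5)) ≈ (-1.5161, 2.7293)

-1.5161, 2.7293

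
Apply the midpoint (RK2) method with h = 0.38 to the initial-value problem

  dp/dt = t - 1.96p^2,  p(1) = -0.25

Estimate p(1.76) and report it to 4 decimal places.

0.6463

Midpoint: k1 = f(t_n, p_n); k2 = f(t_n + h/2, p_n + (h/2)·k1); p_{n+1} = p_n + h·k2.
t=1.000000, p=-0.250000:
  k1 = f(1.000000, -0.250000) = 0.877500
  k2 = f(1.190000, -0.083275) = 1.176408
  p ← -0.250000 + 0.38·1.176408 = 0.197035
t=1.380000, p=0.197035:
  k1 = f(1.380000, 0.197035) = 1.303907
  k2 = f(1.570000, 0.444777) = 1.182259
  p ← 0.197035 + 0.38·1.182259 = 0.646294
p(1.76) ≈ 0.6463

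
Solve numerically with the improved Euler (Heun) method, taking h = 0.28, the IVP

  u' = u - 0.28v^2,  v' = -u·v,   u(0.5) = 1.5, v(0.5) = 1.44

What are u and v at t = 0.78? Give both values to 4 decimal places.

Heun on (u,v): k1 = f(t_n, state_n); k2 = f(t_n + h, state_n + h·k1); state_{n+1} = state_n + (h/2)·(k1 + k2).
0.500000: (1.500000, 1.440000)
  k1 = (0.919392, -2.160000)
  predictor → (1.757430, 0.835200)
  k2 = (1.562113, -1.467805)
  → (1.847411, 0.932107)
(u(0.78), v(0.78)) ≈ (1.8474, 0.9321)

1.8474, 0.9321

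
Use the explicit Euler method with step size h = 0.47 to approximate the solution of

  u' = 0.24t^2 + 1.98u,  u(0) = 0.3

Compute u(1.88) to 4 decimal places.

Euler: u_{n+1} = u_n + h·f(t_n, u_n).
t=0.000000, u=0.300000: f=0.594000 → u ← 0.300000 + 0.47·0.594000 = 0.579180
t=0.470000, u=0.579180: f=1.199792 → u ← 0.579180 + 0.47·1.199792 = 1.143082
t=0.940000, u=1.143082: f=2.475367 → u ← 1.143082 + 0.47·2.475367 = 2.306505
t=1.410000, u=2.306505: f=5.044024 → u ← 2.306505 + 0.47·5.044024 = 4.677196
u(1.88) ≈ 4.6772

4.6772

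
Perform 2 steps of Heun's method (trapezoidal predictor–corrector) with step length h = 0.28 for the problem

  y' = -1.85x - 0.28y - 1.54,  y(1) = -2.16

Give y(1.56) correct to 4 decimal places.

Heun: k1 = f(x_n, y_n); k2 = f(x_n + h, y_n + h·k1); y_{n+1} = y_n + (h/2)·(k1 + k2).
x=1.000000, y=-2.160000:
  k1 = f(1.000000, -2.160000) = -2.785200
  k2 = f(1.280000, -2.939856) = -3.084840
  y ← -2.160000 + (0.28/2)·(-2.785200 + (-3.084840)) = -2.981806
x=1.280000, y=-2.981806:
  k1 = f(1.280000, -2.981806) = -3.073094
  k2 = f(1.560000, -3.842272) = -3.350164
  y ← -2.981806 + (0.28/2)·(-3.073094 + (-3.350164)) = -3.881062
y(1.56) ≈ -3.8811

-3.8811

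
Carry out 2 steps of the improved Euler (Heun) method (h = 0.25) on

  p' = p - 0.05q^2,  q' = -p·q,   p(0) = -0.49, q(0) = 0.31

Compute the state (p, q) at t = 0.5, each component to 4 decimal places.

-0.8084, 0.4242

Heun on (p,q): k1 = f(t_n, state_n); k2 = f(t_n + h, state_n + h·k1); state_{n+1} = state_n + (h/2)·(k1 + k2).
0.000000: (-0.490000, 0.310000)
  k1 = (-0.494805, 0.151900)
  predictor → (-0.613701, 0.347975)
  k2 = (-0.619756, 0.213553)
  → (-0.629320, 0.355682)
0.250000: (-0.629320, 0.355682)
  k1 = (-0.635646, 0.223838)
  predictor → (-0.788231, 0.411641)
  k2 = (-0.796704, 0.324468)
  → (-0.808364, 0.424220)
(p(0.5), q(0.5)) ≈ (-0.8084, 0.4242)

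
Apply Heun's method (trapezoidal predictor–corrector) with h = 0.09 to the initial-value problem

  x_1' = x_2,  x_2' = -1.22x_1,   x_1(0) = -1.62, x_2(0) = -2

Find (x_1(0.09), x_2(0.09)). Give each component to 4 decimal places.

-1.7920, -1.8122

Heun on (x_1,x_2): k1 = f(x_n, state_n); k2 = f(x_n + h, state_n + h·k1); state_{n+1} = state_n + (h/2)·(k1 + k2).
0.000000: (-1.620000, -2.000000)
  k1 = (-2.000000, 1.976400)
  predictor → (-1.800000, -1.822124)
  k2 = (-1.822124, 2.196000)
  → (-1.791996, -1.812242)
(x_1(0.09), x_2(0.09)) ≈ (-1.7920, -1.8122)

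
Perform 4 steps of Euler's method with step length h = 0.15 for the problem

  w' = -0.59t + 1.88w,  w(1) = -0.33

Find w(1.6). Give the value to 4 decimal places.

Euler: w_{n+1} = w_n + h·f(t_n, w_n).
t=1.000000, w=-0.330000: f=-1.210400 → w ← -0.330000 + 0.15·(-1.210400) = -0.511560
t=1.150000, w=-0.511560: f=-1.640233 → w ← -0.511560 + 0.15·(-1.640233) = -0.757595
t=1.300000, w=-0.757595: f=-2.191278 → w ← -0.757595 + 0.15·(-2.191278) = -1.086287
t=1.450000, w=-1.086287: f=-2.897719 → w ← -1.086287 + 0.15·(-2.897719) = -1.520945
w(1.6) ≈ -1.5209

-1.5209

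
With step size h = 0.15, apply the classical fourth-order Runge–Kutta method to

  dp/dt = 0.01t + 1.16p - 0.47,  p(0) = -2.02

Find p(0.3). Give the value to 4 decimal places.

-3.0289

RK4: k1 = f(t_n, p_n); k2 = f(t_n + h/2, p_n + (h/2)·k1); k3 = f(t_n + h/2, p_n + (h/2)·k2); k4 = f(t_n + h, p_n + h·k3); p_{n+1} = p_n + (h/6)·(k1 + 2k2 + 2k3 + k4).
t=0.000000, p=-2.020000:
  k1 = f(0.000000, -2.020000) = -2.813200
  k2 = f(0.075000, -2.230990) = -3.057198
  k3 = f(0.075000, -2.249290) = -3.078426
  k4 = f(0.150000, -2.481764) = -3.347346
  p ← -2.020000 + (0.15/6)·(k1 + 2k2 + 2k3 + k4) = -2.480795
t=0.150000, p=-2.480795:
  k1 = f(0.150000, -2.480795) = -3.346222
  k2 = f(0.225000, -2.731762) = -3.636593
  k3 = f(0.225000, -2.753539) = -3.661856
  k4 = f(0.300000, -3.030073) = -3.981885
  p ← -2.480795 + (0.15/6)·(k1 + 2k2 + 2k3 + k4) = -3.028920
p(0.3) ≈ -3.0289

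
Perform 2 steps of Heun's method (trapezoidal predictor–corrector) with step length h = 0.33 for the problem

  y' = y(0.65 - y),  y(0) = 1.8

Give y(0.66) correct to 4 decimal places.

Heun: k1 = f(x_n, y_n); k2 = f(x_n + h, y_n + h·k1); y_{n+1} = y_n + (h/2)·(k1 + k2).
x=0.000000, y=1.800000:
  k1 = f(0.000000, 1.800000) = -2.070000
  k2 = f(0.330000, 1.116900) = -0.521481
  y ← 1.800000 + (0.33/2)·(-2.070000 + (-0.521481)) = 1.372406
x=0.330000, y=1.372406:
  k1 = f(0.330000, 1.372406) = -0.991434
  k2 = f(0.660000, 1.045233) = -0.413110
  y ← 1.372406 + (0.33/2)·(-0.991434 + (-0.413110)) = 1.140656
y(0.66) ≈ 1.1407

1.1407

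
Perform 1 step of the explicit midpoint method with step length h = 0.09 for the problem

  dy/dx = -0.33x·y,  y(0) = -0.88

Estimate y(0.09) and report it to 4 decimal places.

Midpoint: k1 = f(x_n, y_n); k2 = f(x_n + h/2, y_n + (h/2)·k1); y_{n+1} = y_n + h·k2.
x=0.000000, y=-0.880000:
  k1 = f(0.000000, -0.880000) = 0.000000
  k2 = f(0.045000, -0.880000) = 0.013068
  y ← -0.880000 + 0.09·0.013068 = -0.878824
y(0.09) ≈ -0.8788

-0.8788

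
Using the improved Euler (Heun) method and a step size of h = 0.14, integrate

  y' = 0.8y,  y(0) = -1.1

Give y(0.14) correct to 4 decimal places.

-1.2301

Heun: k1 = f(s_n, y_n); k2 = f(s_n + h, y_n + h·k1); y_{n+1} = y_n + (h/2)·(k1 + k2).
s=0.000000, y=-1.100000:
  k1 = f(0.000000, -1.100000) = -0.880000
  k2 = f(0.140000, -1.223200) = -0.978560
  y ← -1.100000 + (0.14/2)·(-0.880000 + (-0.978560)) = -1.230099
y(0.14) ≈ -1.2301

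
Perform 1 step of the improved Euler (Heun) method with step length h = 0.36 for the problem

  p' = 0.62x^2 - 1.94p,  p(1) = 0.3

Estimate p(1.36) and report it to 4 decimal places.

Heun: k1 = f(x_n, p_n); k2 = f(x_n + h, p_n + h·k1); p_{n+1} = p_n + (h/2)·(k1 + k2).
x=1.000000, p=0.300000:
  k1 = f(1.000000, 0.300000) = 0.038000
  k2 = f(1.360000, 0.313680) = 0.538213
  p ← 0.300000 + (0.36/2)·(0.038000 + 0.538213) = 0.403718
p(1.36) ≈ 0.4037

0.4037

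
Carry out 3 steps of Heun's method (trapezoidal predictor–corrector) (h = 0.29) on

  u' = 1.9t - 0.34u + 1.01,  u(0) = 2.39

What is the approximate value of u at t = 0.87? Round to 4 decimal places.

3.1979

Heun: k1 = f(t_n, u_n); k2 = f(t_n + h, u_n + h·k1); u_{n+1} = u_n + (h/2)·(k1 + k2).
t=0.000000, u=2.390000:
  k1 = f(0.000000, 2.390000) = 0.197400
  k2 = f(0.290000, 2.447246) = 0.728936
  u ← 2.390000 + (0.29/2)·(0.197400 + 0.728936) = 2.524319
t=0.290000, u=2.524319:
  k1 = f(0.290000, 2.524319) = 0.702732
  k2 = f(0.580000, 2.728111) = 1.184442
  u ← 2.524319 + (0.29/2)·(0.702732 + 1.184442) = 2.797959
t=0.580000, u=2.797959:
  k1 = f(0.580000, 2.797959) = 1.160694
  k2 = f(0.870000, 3.134560) = 1.597250
  u ← 2.797959 + (0.29/2)·(1.160694 + 1.597250) = 3.197861
u(0.87) ≈ 3.1979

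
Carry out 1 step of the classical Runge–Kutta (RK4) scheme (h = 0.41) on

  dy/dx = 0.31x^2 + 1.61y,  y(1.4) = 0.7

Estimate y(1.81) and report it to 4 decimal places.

RK4: k1 = f(x_n, y_n); k2 = f(x_n + h/2, y_n + (h/2)·k1); k3 = f(x_n + h/2, y_n + (h/2)·k2); k4 = f(x_n + h, y_n + h·k3); y_{n+1} = y_n + (h/6)·(k1 + 2k2 + 2k3 + k4).
x=1.400000, y=0.700000:
  k1 = f(1.400000, 0.700000) = 1.734600
  k2 = f(1.605000, 1.055593) = 2.498072
  k3 = f(1.605000, 1.212105) = 2.750057
  k4 = f(1.810000, 1.827523) = 3.957903
  y ← 0.700000 + (0.41/6)·(k1 + 2k2 + 2k3 + k4) = 1.806232
y(1.81) ≈ 1.8062

1.8062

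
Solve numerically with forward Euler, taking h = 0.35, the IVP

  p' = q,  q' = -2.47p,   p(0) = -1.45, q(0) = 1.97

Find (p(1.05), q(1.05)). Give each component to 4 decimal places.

1.7261, 3.5631

Euler on (p,q): p_{n+1} = p_n + h·p', q_{n+1} = q_n + h·q'.
0.000000: (-1.450000, 1.970000); f=(1.970000, 3.581500) → (-0.760500, 3.223525)
0.350000: (-0.760500, 3.223525); f=(3.223525, 1.878435) → (0.367734, 3.880977)
0.700000: (0.367734, 3.880977); f=(3.880977, -0.908302) → (1.726076, 3.563071)
(p(1.05), q(1.05)) ≈ (1.7261, 3.5631)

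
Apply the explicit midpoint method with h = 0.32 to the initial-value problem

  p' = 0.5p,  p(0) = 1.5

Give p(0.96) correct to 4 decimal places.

2.4197

Midpoint: k1 = f(t_n, p_n); k2 = f(t_n + h/2, p_n + (h/2)·k1); p_{n+1} = p_n + h·k2.
t=0.000000, p=1.500000:
  k1 = f(0.000000, 1.500000) = 0.750000
  k2 = f(0.160000, 1.620000) = 0.810000
  p ← 1.500000 + 0.32·0.810000 = 1.759200
t=0.320000, p=1.759200:
  k1 = f(0.320000, 1.759200) = 0.879600
  k2 = f(0.480000, 1.899936) = 0.949968
  p ← 1.759200 + 0.32·0.949968 = 2.063190
t=0.640000, p=2.063190:
  k1 = f(0.640000, 2.063190) = 1.031595
  k2 = f(0.800000, 2.228245) = 1.114122
  p ← 2.063190 + 0.32·1.114122 = 2.419709
p(0.96) ≈ 2.4197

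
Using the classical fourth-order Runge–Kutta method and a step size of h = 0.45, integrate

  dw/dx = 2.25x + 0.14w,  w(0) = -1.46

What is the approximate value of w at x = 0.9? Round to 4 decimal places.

-0.7053

RK4: k1 = f(x_n, w_n); k2 = f(x_n + h/2, w_n + (h/2)·k1); k3 = f(x_n + h/2, w_n + (h/2)·k2); k4 = f(x_n + h, w_n + h·k3); w_{n+1} = w_n + (h/6)·(k1 + 2k2 + 2k3 + k4).
x=0.000000, w=-1.460000:
  k1 = f(0.000000, -1.460000) = -0.204400
  k2 = f(0.225000, -1.505990) = 0.295411
  k3 = f(0.225000, -1.393532) = 0.311155
  k4 = f(0.450000, -1.319980) = 0.827703
  w ← -1.460000 + (0.45/6)·(k1 + 2k2 + 2k3 + k4) = -1.322267
x=0.450000, w=-1.322267:
  k1 = f(0.450000, -1.322267) = 0.827383
  k2 = f(0.675000, -1.136106) = 1.359695
  k3 = f(0.675000, -1.016336) = 1.376463
  k4 = f(0.900000, -0.702859) = 1.926600
  w ← -1.322267 + (0.45/6)·(k1 + 2k2 + 2k3 + k4) = -0.705295
w(0.9) ≈ -0.7053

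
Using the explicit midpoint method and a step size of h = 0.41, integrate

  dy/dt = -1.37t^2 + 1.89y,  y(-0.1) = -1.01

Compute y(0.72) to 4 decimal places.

Midpoint: k1 = f(t_n, y_n); k2 = f(t_n + h/2, y_n + (h/2)·k1); y_{n+1} = y_n + h·k2.
t=-0.100000, y=-1.010000:
  k1 = f(-0.100000, -1.010000) = -1.922600
  k2 = f(0.105000, -1.404133) = -2.668916
  y ← -1.010000 + 0.41·(-2.668916) = -2.104255
t=0.310000, y=-2.104255:
  k1 = f(0.310000, -2.104255) = -4.108700
  k2 = f(0.515000, -2.946539) = -5.932317
  y ← -2.104255 + 0.41·(-5.932317) = -4.536505
y(0.72) ≈ -4.5365

-4.5365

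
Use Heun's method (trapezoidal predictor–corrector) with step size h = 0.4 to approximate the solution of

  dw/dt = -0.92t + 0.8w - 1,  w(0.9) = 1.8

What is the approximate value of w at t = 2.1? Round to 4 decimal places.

0.1461

Heun: k1 = f(t_n, w_n); k2 = f(t_n + h, w_n + h·k1); w_{n+1} = w_n + (h/2)·(k1 + k2).
t=0.900000, w=1.800000:
  k1 = f(0.900000, 1.800000) = -0.388000
  k2 = f(1.300000, 1.644800) = -0.880160
  w ← 1.800000 + (0.4/2)·(-0.388000 + (-0.880160)) = 1.546368
t=1.300000, w=1.546368:
  k1 = f(1.300000, 1.546368) = -0.958906
  k2 = f(1.700000, 1.162806) = -1.633755
  w ← 1.546368 + (0.4/2)·(-0.958906 + (-1.633755)) = 1.027836
t=1.700000, w=1.027836:
  k1 = f(1.700000, 1.027836) = -1.741731
  k2 = f(2.100000, 0.331143) = -2.667085
  w ← 1.027836 + (0.4/2)·(-1.741731 + (-2.667085)) = 0.146072
w(2.1) ≈ 0.1461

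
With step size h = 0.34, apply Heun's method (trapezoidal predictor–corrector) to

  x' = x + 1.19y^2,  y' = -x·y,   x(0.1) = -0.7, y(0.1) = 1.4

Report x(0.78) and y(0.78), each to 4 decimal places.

Heun on (x,y): k1 = f(t_n, state_n); k2 = f(t_n + h, state_n + h·k1); state_{n+1} = state_n + (h/2)·(k1 + k2).
0.100000: (-0.700000, 1.400000)
  k1 = (1.632400, 0.980000)
  predictor → (-0.144984, 1.733200)
  k2 = (3.429755, 0.251286)
  → (0.160566, 1.609319)
0.440000: (0.160566, 1.609319)
  k1 = (3.242555, -0.258402)
  predictor → (1.263035, 1.521462)
  k2 = (4.017702, -1.921660)
  → (1.394810, 1.238708)
(x(0.78), y(0.78)) ≈ (1.3948, 1.2387)

1.3948, 1.2387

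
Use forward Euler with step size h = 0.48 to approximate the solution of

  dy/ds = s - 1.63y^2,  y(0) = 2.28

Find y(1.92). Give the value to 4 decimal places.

Euler: y_{n+1} = y_n + h·f(s_n, y_n).
s=0.000000, y=2.280000: f=-8.473392 → y ← 2.280000 + 0.48·(-8.473392) = -1.787228
s=0.480000, y=-1.787228: f=-4.726521 → y ← -1.787228 + 0.48·(-4.726521) = -4.055958
s=0.960000, y=-4.055958: f=-25.854798 → y ← -4.055958 + 0.48·(-25.854798) = -16.466261
s=1.440000, y=-16.466261: f=-440.514537 → y ← -16.466261 + 0.48·(-440.514537) = -227.913239
y(1.92) ≈ -227.9132

-227.9132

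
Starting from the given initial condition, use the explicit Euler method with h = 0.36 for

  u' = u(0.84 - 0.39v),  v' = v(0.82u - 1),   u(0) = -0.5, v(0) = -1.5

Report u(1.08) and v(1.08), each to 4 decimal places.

Euler on (u,v): u_{n+1} = u_n + h·u', v_{n+1} = v_n + h·v'.
0.000000: (-0.500000, -1.500000); f=(-0.712500, 2.115000) → (-0.756500, -0.738600)
0.360000: (-0.756500, -0.738600); f=(-0.853373, 1.196776) → (-1.063714, -0.307761)
0.720000: (-1.063714, -0.307761); f=(-1.021194, 0.576204) → (-1.431344, -0.100327)
(u(1.08), v(1.08)) ≈ (-1.4313, -0.1003)

-1.4313, -0.1003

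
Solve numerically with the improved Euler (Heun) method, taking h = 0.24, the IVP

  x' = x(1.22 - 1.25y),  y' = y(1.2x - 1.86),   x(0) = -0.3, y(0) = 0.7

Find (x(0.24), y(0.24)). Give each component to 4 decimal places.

-0.3440, 0.4252

Heun on (x,y): k1 = f(t_n, state_n); k2 = f(t_n + h, state_n + h·k1); state_{n+1} = state_n + (h/2)·(k1 + k2).
0.000000: (-0.300000, 0.700000)
  k1 = (-0.103500, -1.554000)
  predictor → (-0.324840, 0.327040)
  k2 = (-0.263510, -0.735777)
  → (-0.344041, 0.425227)
(x(0.24), y(0.24)) ≈ (-0.3440, 0.4252)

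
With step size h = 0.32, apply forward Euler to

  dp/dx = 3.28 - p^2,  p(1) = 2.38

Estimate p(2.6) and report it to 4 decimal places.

Euler: p_{n+1} = p_n + h·f(x_n, p_n).
x=1.000000, p=2.380000: f=-2.384400 → p ← 2.380000 + 0.32·(-2.384400) = 1.616992
x=1.320000, p=1.616992: f=0.665337 → p ← 1.616992 + 0.32·0.665337 = 1.829900
x=1.640000, p=1.829900: f=-0.068533 → p ← 1.829900 + 0.32·(-0.068533) = 1.807969
x=1.960000, p=1.807969: f=0.011248 → p ← 1.807969 + 0.32·0.011248 = 1.811568
x=2.280000, p=1.811568: f=-0.001780 → p ← 1.811568 + 0.32·(-0.001780) = 1.810999
p(2.6) ≈ 1.8110

1.8110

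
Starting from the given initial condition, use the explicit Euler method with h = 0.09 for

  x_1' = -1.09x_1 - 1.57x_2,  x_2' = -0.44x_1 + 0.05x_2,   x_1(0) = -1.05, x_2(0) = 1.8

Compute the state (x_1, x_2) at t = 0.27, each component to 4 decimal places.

-1.4822, 1.9674

Euler on (x_1,x_2): x_1_{n+1} = x_1_n + h·x_1', x_2_{n+1} = x_2_n + h·x_2'.
0.000000: (-1.050000, 1.800000); f=(-1.681500, 0.552000) → (-1.201335, 1.849680)
0.090000: (-1.201335, 1.849680); f=(-1.594542, 0.621071) → (-1.344844, 1.905576)
0.180000: (-1.344844, 1.905576); f=(-1.525875, 0.687010) → (-1.482173, 1.967407)
(x_1(0.27), x_2(0.27)) ≈ (-1.4822, 1.9674)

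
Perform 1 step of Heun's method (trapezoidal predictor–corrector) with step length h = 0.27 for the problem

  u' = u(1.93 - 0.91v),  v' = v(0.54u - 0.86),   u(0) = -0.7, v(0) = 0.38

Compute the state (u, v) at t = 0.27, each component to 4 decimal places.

Heun on (u,v): k1 = f(t_n, state_n); k2 = f(t_n + h, state_n + h·k1); state_{n+1} = state_n + (h/2)·(k1 + k2).
0.000000: (-0.700000, 0.380000)
  k1 = (-1.108940, -0.470440)
  predictor → (-0.999414, 0.252981)
  k2 = (-1.698791, -0.354094)
  → (-1.079044, 0.268688)
(u(0.27), v(0.27)) ≈ (-1.0790, 0.2687)

-1.0790, 0.2687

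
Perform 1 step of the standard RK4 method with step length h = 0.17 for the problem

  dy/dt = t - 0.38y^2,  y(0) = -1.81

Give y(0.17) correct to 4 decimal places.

-2.0339

RK4: k1 = f(t_n, y_n); k2 = f(t_n + h/2, y_n + (h/2)·k1); k3 = f(t_n + h/2, y_n + (h/2)·k2); k4 = f(t_n + h, y_n + h·k3); y_{n+1} = y_n + (h/6)·(k1 + 2k2 + 2k3 + k4).
t=0.000000, y=-1.810000:
  k1 = f(0.000000, -1.810000) = -1.244918
  k2 = f(0.085000, -1.915818) = -1.309736
  k3 = f(0.085000, -1.921328) = -1.317770
  k4 = f(0.170000, -2.034021) = -1.402152
  y ← -1.810000 + (0.17/6)·(k1 + 2k2 + 2k3 + k4) = -2.033892
y(0.17) ≈ -2.0339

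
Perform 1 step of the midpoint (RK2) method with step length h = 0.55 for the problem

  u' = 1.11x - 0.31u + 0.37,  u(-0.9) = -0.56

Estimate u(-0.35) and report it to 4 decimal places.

Midpoint: k1 = f(x_n, u_n); k2 = f(x_n + h/2, u_n + (h/2)·k1); u_{n+1} = u_n + h·k2.
x=-0.900000, u=-0.560000:
  k1 = f(-0.900000, -0.560000) = -0.455400
  k2 = f(-0.625000, -0.685235) = -0.111327
  u ← -0.560000 + 0.55·(-0.111327) = -0.621230
u(-0.35) ≈ -0.6212

-0.6212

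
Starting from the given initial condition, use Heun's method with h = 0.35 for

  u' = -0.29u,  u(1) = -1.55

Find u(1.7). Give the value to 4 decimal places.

-1.2657

Heun: k1 = f(t_n, u_n); k2 = f(t_n + h, u_n + h·k1); u_{n+1} = u_n + (h/2)·(k1 + k2).
t=1.000000, u=-1.550000:
  k1 = f(1.000000, -1.550000) = 0.449500
  k2 = f(1.350000, -1.392675) = 0.403876
  u ← -1.550000 + (0.35/2)·(0.449500 + 0.403876) = -1.400659
t=1.350000, u=-1.400659:
  k1 = f(1.350000, -1.400659) = 0.406191
  k2 = f(1.700000, -1.258492) = 0.364963
  u ← -1.400659 + (0.35/2)·(0.406191 + 0.364963) = -1.265707
u(1.7) ≈ -1.2657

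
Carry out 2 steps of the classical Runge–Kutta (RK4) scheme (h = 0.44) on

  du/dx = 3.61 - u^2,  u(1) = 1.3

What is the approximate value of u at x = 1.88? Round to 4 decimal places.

RK4: k1 = f(x_n, u_n); k2 = f(x_n + h/2, u_n + (h/2)·k1); k3 = f(x_n + h/2, u_n + (h/2)·k2); k4 = f(x_n + h, u_n + h·k3); u_{n+1} = u_n + (h/6)·(k1 + 2k2 + 2k3 + k4).
x=1.000000, u=1.300000:
  k1 = f(1.000000, 1.300000) = 1.920000
  k2 = f(1.220000, 1.722400) = 0.643338
  k3 = f(1.220000, 1.441534) = 1.531979
  k4 = f(1.440000, 1.974071) = -0.286955
  u ← 1.300000 + (0.44/6)·(k1 + 2k2 + 2k3 + k4) = 1.738803
x=1.440000, u=1.738803:
  k1 = f(1.440000, 1.738803) = 0.586564
  k2 = f(1.660000, 1.867847) = 0.121147
  k3 = f(1.660000, 1.765455) = 0.493167
  k4 = f(1.880000, 1.955797) = -0.215140
  u ← 1.738803 + (0.44/6)·(k1 + 2k2 + 2k3 + k4) = 1.856140
u(1.88) ≈ 1.8561

1.8561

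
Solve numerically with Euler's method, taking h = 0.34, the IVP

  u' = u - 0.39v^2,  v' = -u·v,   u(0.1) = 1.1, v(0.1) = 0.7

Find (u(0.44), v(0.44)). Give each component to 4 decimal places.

Euler on (u,v): u_{n+1} = u_n + h·u', v_{n+1} = v_n + h·v'.
0.100000: (1.100000, 0.700000); f=(0.908900, -0.770000) → (1.409026, 0.438200)
(u(0.44), v(0.44)) ≈ (1.4090, 0.4382)

1.4090, 0.4382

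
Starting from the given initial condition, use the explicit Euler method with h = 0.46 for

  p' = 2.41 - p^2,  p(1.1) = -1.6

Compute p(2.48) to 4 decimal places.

-2.2935

Euler: p_{n+1} = p_n + h·f(x_n, p_n).
x=1.100000, p=-1.600000: f=-0.150000 → p ← -1.600000 + 0.46·(-0.150000) = -1.669000
x=1.560000, p=-1.669000: f=-0.375561 → p ← -1.669000 + 0.46·(-0.375561) = -1.841758
x=2.020000, p=-1.841758: f=-0.982073 → p ← -1.841758 + 0.46·(-0.982073) = -2.293512
p(2.48) ≈ -2.2935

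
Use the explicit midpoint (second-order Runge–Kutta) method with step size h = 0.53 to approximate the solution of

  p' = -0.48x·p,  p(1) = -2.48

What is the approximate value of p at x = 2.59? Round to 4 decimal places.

-0.6354

Midpoint: k1 = f(x_n, p_n); k2 = f(x_n + h/2, p_n + (h/2)·k1); p_{n+1} = p_n + h·k2.
x=1.000000, p=-2.480000:
  k1 = f(1.000000, -2.480000) = 1.190400
  k2 = f(1.265000, -2.164544) = 1.314311
  p ← -2.480000 + 0.53·1.314311 = -1.783415
x=1.530000, p=-1.783415:
  k1 = f(1.530000, -1.783415) = 1.309740
  k2 = f(1.795000, -1.436334) = 1.237545
  p ← -1.783415 + 0.53·1.237545 = -1.127516
x=2.060000, p=-1.127516:
  k1 = f(2.060000, -1.127516) = 1.114888
  k2 = f(2.325000, -0.832071) = 0.928591
  p ← -1.127516 + 0.53·0.928591 = -0.635363
p(2.59) ≈ -0.6354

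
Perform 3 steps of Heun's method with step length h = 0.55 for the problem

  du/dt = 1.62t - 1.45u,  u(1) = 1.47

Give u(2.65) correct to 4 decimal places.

Heun: k1 = f(t_n, u_n); k2 = f(t_n + h, u_n + h·k1); u_{n+1} = u_n + (h/2)·(k1 + k2).
t=1.000000, u=1.470000:
  k1 = f(1.000000, 1.470000) = -0.511500
  k2 = f(1.550000, 1.188675) = 0.787421
  u ← 1.470000 + (0.55/2)·(-0.511500 + 0.787421) = 1.545878
t=1.550000, u=1.545878:
  k1 = f(1.550000, 1.545878) = 0.269476
  k2 = f(2.100000, 1.694090) = 0.945569
  u ← 1.545878 + (0.55/2)·(0.269476 + 0.945569) = 1.880016
t=2.100000, u=1.880016:
  k1 = f(2.100000, 1.880016) = 0.675977
  k2 = f(2.650000, 2.251803) = 1.027885
  u ← 1.880016 + (0.55/2)·(0.675977 + 1.027885) = 2.348578
u(2.65) ≈ 2.3486

2.3486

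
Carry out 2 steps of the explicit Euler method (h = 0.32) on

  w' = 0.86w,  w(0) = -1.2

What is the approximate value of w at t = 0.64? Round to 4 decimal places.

Euler: w_{n+1} = w_n + h·f(t_n, w_n).
t=0.000000, w=-1.200000: f=-1.032000 → w ← -1.200000 + 0.32·(-1.032000) = -1.530240
t=0.320000, w=-1.530240: f=-1.316006 → w ← -1.530240 + 0.32·(-1.316006) = -1.951362
w(0.64) ≈ -1.9514

-1.9514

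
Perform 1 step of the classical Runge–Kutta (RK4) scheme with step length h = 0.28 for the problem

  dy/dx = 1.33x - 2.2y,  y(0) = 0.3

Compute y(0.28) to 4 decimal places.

0.2053

RK4: k1 = f(x_n, y_n); k2 = f(x_n + h/2, y_n + (h/2)·k1); k3 = f(x_n + h/2, y_n + (h/2)·k2); k4 = f(x_n + h, y_n + h·k3); y_{n+1} = y_n + (h/6)·(k1 + 2k2 + 2k3 + k4).
x=0.000000, y=0.300000:
  k1 = f(0.000000, 0.300000) = -0.660000
  k2 = f(0.140000, 0.207600) = -0.270520
  k3 = f(0.140000, 0.262127) = -0.390480
  k4 = f(0.280000, 0.190666) = -0.047064
  y ← 0.300000 + (0.28/6)·(k1 + 2k2 + 2k3 + k4) = 0.205310
y(0.28) ≈ 0.2053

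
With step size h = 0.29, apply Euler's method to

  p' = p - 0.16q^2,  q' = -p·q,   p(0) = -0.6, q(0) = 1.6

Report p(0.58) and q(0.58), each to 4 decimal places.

Euler on (p,q): p_{n+1} = p_n + h·p', q_{n+1} = q_n + h·q'.
0.000000: (-0.600000, 1.600000); f=(-1.009600, 0.960000) → (-0.892784, 1.878400)
0.290000: (-0.892784, 1.878400); f=(-1.457326, 1.677005) → (-1.315408, 2.364732)
(p(0.58), q(0.58)) ≈ (-1.3154, 2.3647)

-1.3154, 2.3647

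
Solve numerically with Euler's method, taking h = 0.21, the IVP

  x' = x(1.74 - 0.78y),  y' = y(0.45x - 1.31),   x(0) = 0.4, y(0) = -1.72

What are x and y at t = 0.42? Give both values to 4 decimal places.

Euler on (x,y): x_{n+1} = x_n + h·x', y_{n+1} = y_n + h·y'.
0.000000: (0.400000, -1.720000); f=(1.232640, 1.943600) → (0.658854, -1.311844)
0.210000: (0.658854, -1.311844); f=(1.820572, 1.329574) → (1.041174, -1.032633)
(x(0.42), y(0.42)) ≈ (1.0412, -1.0326)

1.0412, -1.0326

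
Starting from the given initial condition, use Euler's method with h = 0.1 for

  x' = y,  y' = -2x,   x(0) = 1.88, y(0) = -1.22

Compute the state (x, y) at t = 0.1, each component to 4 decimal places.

Euler on (x,y): x_{n+1} = x_n + h·x', y_{n+1} = y_n + h·y'.
0.000000: (1.880000, -1.220000); f=(-1.220000, -3.760000) → (1.758000, -1.596000)
(x(0.1), y(0.1)) ≈ (1.7580, -1.5960)

1.7580, -1.5960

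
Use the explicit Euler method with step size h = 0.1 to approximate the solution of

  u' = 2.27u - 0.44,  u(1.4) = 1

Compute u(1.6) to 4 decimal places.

1.4075

Euler: u_{n+1} = u_n + h·f(t_n, u_n).
t=1.400000, u=1.000000: f=1.830000 → u ← 1.000000 + 0.1·1.830000 = 1.183000
t=1.500000, u=1.183000: f=2.245410 → u ← 1.183000 + 0.1·2.245410 = 1.407541
u(1.6) ≈ 1.4075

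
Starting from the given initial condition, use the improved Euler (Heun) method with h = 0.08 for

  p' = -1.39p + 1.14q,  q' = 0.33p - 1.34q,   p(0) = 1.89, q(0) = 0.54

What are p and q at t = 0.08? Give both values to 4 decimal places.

1.7377, 0.5303

Heun on (p,q): k1 = f(t_n, state_n); k2 = f(t_n + h, state_n + h·k1); state_{n+1} = state_n + (h/2)·(k1 + k2).
0.000000: (1.890000, 0.540000)
  k1 = (-2.011500, -0.099900)
  predictor → (1.729080, 0.532008)
  k2 = (-1.796932, -0.142294)
  → (1.737663, 0.530312)
(p(0.08), q(0.08)) ≈ (1.7377, 0.5303)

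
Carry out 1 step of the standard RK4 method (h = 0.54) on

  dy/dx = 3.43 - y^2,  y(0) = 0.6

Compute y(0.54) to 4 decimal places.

RK4: k1 = f(x_n, y_n); k2 = f(x_n + h/2, y_n + (h/2)·k1); k3 = f(x_n + h/2, y_n + (h/2)·k2); k4 = f(x_n + h, y_n + h·k3); y_{n+1} = y_n + (h/6)·(k1 + 2k2 + 2k3 + k4).
x=0.000000, y=0.600000:
  k1 = f(0.000000, 0.600000) = 3.070000
  k2 = f(0.270000, 1.428900) = 1.388245
  k3 = f(0.270000, 0.974826) = 2.479714
  k4 = f(0.540000, 1.939046) = -0.329898
  y ← 0.600000 + (0.54/6)·(k1 + 2k2 + 2k3 + k4) = 1.542842
y(0.54) ≈ 1.5428

1.5428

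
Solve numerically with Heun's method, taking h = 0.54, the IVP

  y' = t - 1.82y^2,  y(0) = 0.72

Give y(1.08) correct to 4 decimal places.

0.7130

Heun: k1 = f(t_n, y_n); k2 = f(t_n + h, y_n + h·k1); y_{n+1} = y_n + (h/2)·(k1 + k2).
t=0.000000, y=0.720000:
  k1 = f(0.000000, 0.720000) = -0.943488
  k2 = f(0.540000, 0.210516) = 0.459343
  y ← 0.720000 + (0.54/2)·(-0.943488 + 0.459343) = 0.589281
t=0.540000, y=0.589281:
  k1 = f(0.540000, 0.589281) = -0.091998
  k2 = f(1.080000, 0.539602) = 0.550071
  y ← 0.589281 + (0.54/2)·(-0.091998 + 0.550071) = 0.712960
y(1.08) ≈ 0.7130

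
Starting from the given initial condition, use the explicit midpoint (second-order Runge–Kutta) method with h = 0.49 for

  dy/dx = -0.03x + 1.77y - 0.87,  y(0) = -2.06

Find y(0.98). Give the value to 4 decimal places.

Midpoint: k1 = f(x_n, y_n); k2 = f(x_n + h/2, y_n + (h/2)·k1); y_{n+1} = y_n + h·k2.
x=0.000000, y=-2.060000:
  k1 = f(0.000000, -2.060000) = -4.516200
  k2 = f(0.245000, -3.166469) = -6.482000
  y ← -2.060000 + 0.49·(-6.482000) = -5.236180
x=0.490000, y=-5.236180:
  k1 = f(0.490000, -5.236180) = -10.152739
  k2 = f(0.735000, -7.723601) = -14.562824
  y ← -5.236180 + 0.49·(-14.562824) = -12.371964
y(0.98) ≈ -12.3720

-12.3720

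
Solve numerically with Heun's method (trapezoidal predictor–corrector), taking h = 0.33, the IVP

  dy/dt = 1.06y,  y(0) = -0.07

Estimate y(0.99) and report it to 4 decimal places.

Heun: k1 = f(t_n, y_n); k2 = f(t_n + h, y_n + h·k1); y_{n+1} = y_n + (h/2)·(k1 + k2).
t=0.000000, y=-0.070000:
  k1 = f(0.000000, -0.070000) = -0.074200
  k2 = f(0.330000, -0.094486) = -0.100155
  y ← -0.070000 + (0.33/2)·(-0.074200 + (-0.100155)) = -0.098769
t=0.330000, y=-0.098769:
  k1 = f(0.330000, -0.098769) = -0.104695
  k2 = f(0.660000, -0.133318) = -0.141317
  y ← -0.098769 + (0.33/2)·(-0.104695 + (-0.141317)) = -0.139361
t=0.660000, y=-0.139361:
  k1 = f(0.660000, -0.139361) = -0.147722
  k2 = f(0.990000, -0.188109) = -0.199395
  y ← -0.139361 + (0.33/2)·(-0.147722 + (-0.199395)) = -0.196635
y(0.99) ≈ -0.1966

-0.1966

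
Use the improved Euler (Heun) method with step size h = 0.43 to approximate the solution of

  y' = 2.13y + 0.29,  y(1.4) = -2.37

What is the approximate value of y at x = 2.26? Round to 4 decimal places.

-12.3191

Heun: k1 = f(x_n, y_n); k2 = f(x_n + h, y_n + h·k1); y_{n+1} = y_n + (h/2)·(k1 + k2).
x=1.400000, y=-2.370000:
  k1 = f(1.400000, -2.370000) = -4.758100
  k2 = f(1.830000, -4.415983) = -9.116044
  y ← -2.370000 + (0.43/2)·(-4.758100 + (-9.116044)) = -5.352941
x=1.830000, y=-5.352941:
  k1 = f(1.830000, -5.352941) = -11.111764
  k2 = f(2.260000, -10.130999) = -21.289029
  y ← -5.352941 + (0.43/2)·(-11.111764 + (-21.289029)) = -12.319111
y(2.26) ≈ -12.3191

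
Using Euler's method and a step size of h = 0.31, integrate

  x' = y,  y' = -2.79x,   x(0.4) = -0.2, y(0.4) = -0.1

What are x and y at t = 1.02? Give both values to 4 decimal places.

-0.2084, 0.2728

Euler on (x,y): x_{n+1} = x_n + h·x', y_{n+1} = y_n + h·y'.
0.400000: (-0.200000, -0.100000); f=(-0.100000, 0.558000) → (-0.231000, 0.072980)
0.710000: (-0.231000, 0.072980); f=(0.072980, 0.644490) → (-0.208376, 0.272772)
(x(1.02), y(1.02)) ≈ (-0.2084, 0.2728)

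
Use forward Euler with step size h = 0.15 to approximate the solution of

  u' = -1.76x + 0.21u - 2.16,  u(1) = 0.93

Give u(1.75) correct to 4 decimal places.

Euler: u_{n+1} = u_n + h·f(x_n, u_n).
x=1.000000, u=0.930000: f=-3.724700 → u ← 0.930000 + 0.15·(-3.724700) = 0.371295
x=1.150000, u=0.371295: f=-4.106028 → u ← 0.371295 + 0.15·(-4.106028) = -0.244609
x=1.300000, u=-0.244609: f=-4.499368 → u ← -0.244609 + 0.15·(-4.499368) = -0.919514
x=1.450000, u=-0.919514: f=-4.905098 → u ← -0.919514 + 0.15·(-4.905098) = -1.655279
x=1.600000, u=-1.655279: f=-5.323609 → u ← -1.655279 + 0.15·(-5.323609) = -2.453820
u(1.75) ≈ -2.4538

-2.4538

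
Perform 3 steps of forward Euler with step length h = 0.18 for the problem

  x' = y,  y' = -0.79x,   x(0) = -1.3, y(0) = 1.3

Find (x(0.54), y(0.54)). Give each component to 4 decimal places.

-0.5042, 1.7500

Euler on (x,y): x_{n+1} = x_n + h·x', y_{n+1} = y_n + h·y'.
0.000000: (-1.300000, 1.300000); f=(1.300000, 1.027000) → (-1.066000, 1.484860)
0.180000: (-1.066000, 1.484860); f=(1.484860, 0.842140) → (-0.798725, 1.636445)
0.360000: (-0.798725, 1.636445); f=(1.636445, 0.630993) → (-0.504165, 1.750024)
(x(0.54), y(0.54)) ≈ (-0.5042, 1.7500)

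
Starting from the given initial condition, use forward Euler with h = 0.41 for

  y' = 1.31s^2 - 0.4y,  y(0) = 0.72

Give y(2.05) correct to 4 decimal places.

Euler: y_{n+1} = y_n + h·f(s_n, y_n).
s=0.000000, y=0.720000: f=-0.288000 → y ← 0.720000 + 0.41·(-0.288000) = 0.601920
s=0.410000, y=0.601920: f=-0.020557 → y ← 0.601920 + 0.41·(-0.020557) = 0.593492
s=0.820000, y=0.593492: f=0.643447 → y ← 0.593492 + 0.41·0.643447 = 0.857305
s=1.230000, y=0.857305: f=1.638977 → y ← 0.857305 + 0.41·1.638977 = 1.529286
s=1.640000, y=1.529286: f=2.911662 → y ← 1.529286 + 0.41·2.911662 = 2.723067
y(2.05) ≈ 2.7231

2.7231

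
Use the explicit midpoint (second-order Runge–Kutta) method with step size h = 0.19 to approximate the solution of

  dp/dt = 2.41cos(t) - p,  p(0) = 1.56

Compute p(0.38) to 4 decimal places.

1.8078

Midpoint: k1 = f(t_n, p_n); k2 = f(t_n + h/2, p_n + (h/2)·k1); p_{n+1} = p_n + h·k2.
t=0.000000, p=1.560000:
  k1 = f(0.000000, 1.560000) = 0.850000
  k2 = f(0.095000, 1.640750) = 0.758383
  p ← 1.560000 + 0.19·0.758383 = 1.704093
t=0.190000, p=1.704093:
  k1 = f(0.190000, 1.704093) = 0.662537
  k2 = f(0.285000, 1.767034) = 0.545751
  p ← 1.704093 + 0.19·0.545751 = 1.807785
p(0.38) ≈ 1.8078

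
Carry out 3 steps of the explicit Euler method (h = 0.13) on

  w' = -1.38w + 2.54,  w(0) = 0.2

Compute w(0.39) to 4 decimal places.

Euler: w_{n+1} = w_n + h·f(x_n, w_n).
x=0.000000, w=0.200000: f=2.264000 → w ← 0.200000 + 0.13·2.264000 = 0.494320
x=0.130000, w=0.494320: f=1.857838 → w ← 0.494320 + 0.13·1.857838 = 0.735839
x=0.260000, w=0.735839: f=1.524542 → w ← 0.735839 + 0.13·1.524542 = 0.934029
w(0.39) ≈ 0.9340

0.9340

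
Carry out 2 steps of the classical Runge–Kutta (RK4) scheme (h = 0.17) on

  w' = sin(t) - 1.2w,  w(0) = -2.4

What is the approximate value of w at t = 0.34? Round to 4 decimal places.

RK4: k1 = f(t_n, w_n); k2 = f(t_n + h/2, w_n + (h/2)·k1); k3 = f(t_n + h/2, w_n + (h/2)·k2); k4 = f(t_n + h, w_n + h·k3); w_{n+1} = w_n + (h/6)·(k1 + 2k2 + 2k3 + k4).
t=0.000000, w=-2.400000:
  k1 = f(0.000000, -2.400000) = 2.880000
  k2 = f(0.085000, -2.155200) = 2.671138
  k3 = f(0.085000, -2.172953) = 2.692442
  k4 = f(0.170000, -1.942285) = 2.499924
  w ← -2.400000 + (0.17/6)·(k1 + 2k2 + 2k3 + k4) = -1.943633
t=0.170000, w=-1.943633:
  k1 = f(0.170000, -1.943633) = 2.501542
  k2 = f(0.255000, -1.731002) = 2.329447
  k3 = f(0.255000, -1.745630) = 2.347001
  k4 = f(0.340000, -1.544642) = 2.187058
  w ← -1.943633 + (0.17/6)·(k1 + 2k2 + 2k3 + k4) = -1.545790
w(0.34) ≈ -1.5458

-1.5458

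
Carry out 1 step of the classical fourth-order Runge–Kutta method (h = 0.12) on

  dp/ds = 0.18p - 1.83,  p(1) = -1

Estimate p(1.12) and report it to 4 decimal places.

-1.2438

RK4: k1 = f(s_n, p_n); k2 = f(s_n + h/2, p_n + (h/2)·k1); k3 = f(s_n + h/2, p_n + (h/2)·k2); k4 = f(s_n + h, p_n + h·k3); p_{n+1} = p_n + (h/6)·(k1 + 2k2 + 2k3 + k4).
s=1.000000, p=-1.000000:
  k1 = f(1.000000, -1.000000) = -2.010000
  k2 = f(1.060000, -1.120600) = -2.031708
  k3 = f(1.060000, -1.121902) = -2.031942
  k4 = f(1.120000, -1.243833) = -2.053890
  p ← -1.000000 + (0.12/6)·(k1 + 2k2 + 2k3 + k4) = -1.243824
p(1.12) ≈ -1.2438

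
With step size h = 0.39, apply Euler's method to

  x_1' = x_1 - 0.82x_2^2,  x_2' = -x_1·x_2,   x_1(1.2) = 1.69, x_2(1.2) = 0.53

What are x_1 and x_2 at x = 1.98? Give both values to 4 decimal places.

3.1299, 0.0215

Euler on (x_1,x_2): x_1_{n+1} = x_1_n + h·x_1', x_2_{n+1} = x_2_n + h·x_2'.
1.200000: (1.690000, 0.530000); f=(1.459662, -0.895700) → (2.259268, 0.180677)
1.590000: (2.259268, 0.180677); f=(2.232500, -0.408198) → (3.129943, 0.021480)
(x_1(1.98), x_2(1.98)) ≈ (3.1299, 0.0215)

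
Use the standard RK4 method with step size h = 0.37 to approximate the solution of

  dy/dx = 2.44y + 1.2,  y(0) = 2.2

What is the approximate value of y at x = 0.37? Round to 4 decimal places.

6.1318

RK4: k1 = f(x_n, y_n); k2 = f(x_n + h/2, y_n + (h/2)·k1); k3 = f(x_n + h/2, y_n + (h/2)·k2); k4 = f(x_n + h, y_n + h·k3); y_{n+1} = y_n + (h/6)·(k1 + 2k2 + 2k3 + k4).
x=0.000000, y=2.200000:
  k1 = f(0.000000, 2.200000) = 6.568000
  k2 = f(0.185000, 3.415080) = 9.532795
  k3 = f(0.185000, 3.963567) = 10.871104
  k4 = f(0.370000, 6.222308) = 16.382432
  y ← 2.200000 + (0.37/6)·(k1 + 2k2 + 2k3 + k4) = 6.131758
y(0.37) ≈ 6.1318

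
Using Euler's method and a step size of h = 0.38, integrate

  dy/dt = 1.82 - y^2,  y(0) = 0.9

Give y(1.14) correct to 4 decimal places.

1.3491

Euler: y_{n+1} = y_n + h·f(t_n, y_n).
t=0.000000, y=0.900000: f=1.010000 → y ← 0.900000 + 0.38·1.010000 = 1.283800
t=0.380000, y=1.283800: f=0.171858 → y ← 1.283800 + 0.38·0.171858 = 1.349106
t=0.760000, y=1.349106: f=-0.000087 → y ← 1.349106 + 0.38·(-0.000087) = 1.349073
y(1.14) ≈ 1.3491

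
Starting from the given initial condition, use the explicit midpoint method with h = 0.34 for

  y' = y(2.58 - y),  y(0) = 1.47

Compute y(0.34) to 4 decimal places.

1.9647

Midpoint: k1 = f(x_n, y_n); k2 = f(x_n + h/2, y_n + (h/2)·k1); y_{n+1} = y_n + h·k2.
x=0.000000, y=1.470000:
  k1 = f(0.000000, 1.470000) = 1.631700
  k2 = f(0.170000, 1.747389) = 1.454895
  y ← 1.470000 + 0.34·1.454895 = 1.964664
y(0.34) ≈ 1.9647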